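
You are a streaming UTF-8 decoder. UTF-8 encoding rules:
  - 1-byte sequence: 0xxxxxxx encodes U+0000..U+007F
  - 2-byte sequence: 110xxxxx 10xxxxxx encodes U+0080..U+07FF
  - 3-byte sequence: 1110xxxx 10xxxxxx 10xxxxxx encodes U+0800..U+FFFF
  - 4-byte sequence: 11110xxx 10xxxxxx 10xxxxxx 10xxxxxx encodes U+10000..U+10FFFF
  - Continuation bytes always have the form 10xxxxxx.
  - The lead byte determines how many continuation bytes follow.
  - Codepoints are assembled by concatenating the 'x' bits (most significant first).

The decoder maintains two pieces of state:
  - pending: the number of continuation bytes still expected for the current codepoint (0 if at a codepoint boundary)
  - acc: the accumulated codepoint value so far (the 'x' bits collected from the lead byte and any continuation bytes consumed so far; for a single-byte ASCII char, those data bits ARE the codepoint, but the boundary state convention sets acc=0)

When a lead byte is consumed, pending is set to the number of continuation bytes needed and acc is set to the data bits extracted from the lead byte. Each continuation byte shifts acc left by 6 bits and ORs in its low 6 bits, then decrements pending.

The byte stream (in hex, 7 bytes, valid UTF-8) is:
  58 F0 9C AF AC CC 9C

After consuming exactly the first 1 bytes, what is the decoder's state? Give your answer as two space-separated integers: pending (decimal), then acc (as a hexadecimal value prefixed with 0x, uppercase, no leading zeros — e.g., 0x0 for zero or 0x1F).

Answer: 0 0x0

Derivation:
Byte[0]=58: 1-byte. pending=0, acc=0x0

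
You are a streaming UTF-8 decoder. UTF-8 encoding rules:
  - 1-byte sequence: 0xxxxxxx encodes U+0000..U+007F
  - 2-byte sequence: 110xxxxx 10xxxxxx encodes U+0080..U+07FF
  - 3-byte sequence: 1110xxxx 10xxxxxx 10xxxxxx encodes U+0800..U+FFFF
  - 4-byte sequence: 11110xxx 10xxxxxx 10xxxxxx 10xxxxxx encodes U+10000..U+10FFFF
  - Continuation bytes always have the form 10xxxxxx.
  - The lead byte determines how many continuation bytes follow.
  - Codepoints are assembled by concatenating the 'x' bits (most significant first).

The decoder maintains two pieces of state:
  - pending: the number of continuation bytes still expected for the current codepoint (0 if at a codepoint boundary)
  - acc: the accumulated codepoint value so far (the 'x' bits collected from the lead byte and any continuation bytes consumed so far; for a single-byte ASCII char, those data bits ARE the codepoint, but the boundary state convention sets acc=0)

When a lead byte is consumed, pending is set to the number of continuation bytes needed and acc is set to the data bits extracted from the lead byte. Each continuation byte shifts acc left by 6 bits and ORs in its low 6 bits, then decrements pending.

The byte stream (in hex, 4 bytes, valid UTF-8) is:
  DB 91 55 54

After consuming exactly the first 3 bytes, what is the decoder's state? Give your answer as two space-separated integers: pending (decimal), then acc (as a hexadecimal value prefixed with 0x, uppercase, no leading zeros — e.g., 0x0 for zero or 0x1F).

Byte[0]=DB: 2-byte lead. pending=1, acc=0x1B
Byte[1]=91: continuation. acc=(acc<<6)|0x11=0x6D1, pending=0
Byte[2]=55: 1-byte. pending=0, acc=0x0

Answer: 0 0x0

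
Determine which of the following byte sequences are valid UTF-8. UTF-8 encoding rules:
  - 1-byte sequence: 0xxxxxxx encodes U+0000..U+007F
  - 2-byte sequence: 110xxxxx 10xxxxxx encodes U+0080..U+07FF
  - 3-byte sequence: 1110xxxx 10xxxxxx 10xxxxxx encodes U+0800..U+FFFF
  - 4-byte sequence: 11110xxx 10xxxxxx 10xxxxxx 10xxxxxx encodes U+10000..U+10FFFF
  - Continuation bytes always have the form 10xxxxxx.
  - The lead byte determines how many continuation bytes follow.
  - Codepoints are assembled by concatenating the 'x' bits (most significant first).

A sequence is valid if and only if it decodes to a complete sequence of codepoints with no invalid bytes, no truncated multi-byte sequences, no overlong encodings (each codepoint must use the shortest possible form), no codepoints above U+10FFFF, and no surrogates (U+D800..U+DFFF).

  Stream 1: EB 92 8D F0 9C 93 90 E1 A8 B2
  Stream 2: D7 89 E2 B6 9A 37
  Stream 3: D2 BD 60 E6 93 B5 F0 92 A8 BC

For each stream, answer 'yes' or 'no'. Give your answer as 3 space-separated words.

Answer: yes yes yes

Derivation:
Stream 1: decodes cleanly. VALID
Stream 2: decodes cleanly. VALID
Stream 3: decodes cleanly. VALID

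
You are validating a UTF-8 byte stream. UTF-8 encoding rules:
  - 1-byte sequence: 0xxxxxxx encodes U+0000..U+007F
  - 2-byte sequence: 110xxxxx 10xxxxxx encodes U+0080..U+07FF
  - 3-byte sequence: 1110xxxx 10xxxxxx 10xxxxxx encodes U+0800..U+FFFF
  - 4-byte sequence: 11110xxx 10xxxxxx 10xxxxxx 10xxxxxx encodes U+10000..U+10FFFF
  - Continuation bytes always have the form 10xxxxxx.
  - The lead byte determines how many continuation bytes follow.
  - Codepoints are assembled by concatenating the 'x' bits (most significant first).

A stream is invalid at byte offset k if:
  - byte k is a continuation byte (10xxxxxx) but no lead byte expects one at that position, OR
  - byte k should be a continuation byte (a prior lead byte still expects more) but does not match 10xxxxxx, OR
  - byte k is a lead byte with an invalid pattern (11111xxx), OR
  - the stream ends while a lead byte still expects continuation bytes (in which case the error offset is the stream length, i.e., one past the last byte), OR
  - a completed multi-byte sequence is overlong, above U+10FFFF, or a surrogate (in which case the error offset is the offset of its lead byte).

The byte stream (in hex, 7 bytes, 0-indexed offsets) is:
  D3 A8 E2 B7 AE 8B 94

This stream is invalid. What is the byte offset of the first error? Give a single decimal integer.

Byte[0]=D3: 2-byte lead, need 1 cont bytes. acc=0x13
Byte[1]=A8: continuation. acc=(acc<<6)|0x28=0x4E8
Completed: cp=U+04E8 (starts at byte 0)
Byte[2]=E2: 3-byte lead, need 2 cont bytes. acc=0x2
Byte[3]=B7: continuation. acc=(acc<<6)|0x37=0xB7
Byte[4]=AE: continuation. acc=(acc<<6)|0x2E=0x2DEE
Completed: cp=U+2DEE (starts at byte 2)
Byte[5]=8B: INVALID lead byte (not 0xxx/110x/1110/11110)

Answer: 5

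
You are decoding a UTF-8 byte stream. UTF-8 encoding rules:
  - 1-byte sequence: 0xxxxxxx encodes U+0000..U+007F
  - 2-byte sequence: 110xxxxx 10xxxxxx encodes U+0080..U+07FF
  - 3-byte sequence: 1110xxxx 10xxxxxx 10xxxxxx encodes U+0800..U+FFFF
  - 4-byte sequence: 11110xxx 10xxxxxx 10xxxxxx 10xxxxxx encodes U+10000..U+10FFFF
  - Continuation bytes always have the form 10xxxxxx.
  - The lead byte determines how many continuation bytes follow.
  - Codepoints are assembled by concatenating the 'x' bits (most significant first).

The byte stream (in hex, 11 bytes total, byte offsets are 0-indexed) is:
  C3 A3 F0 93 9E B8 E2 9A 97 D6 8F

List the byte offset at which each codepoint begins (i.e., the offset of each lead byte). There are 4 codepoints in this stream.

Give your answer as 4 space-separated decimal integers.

Byte[0]=C3: 2-byte lead, need 1 cont bytes. acc=0x3
Byte[1]=A3: continuation. acc=(acc<<6)|0x23=0xE3
Completed: cp=U+00E3 (starts at byte 0)
Byte[2]=F0: 4-byte lead, need 3 cont bytes. acc=0x0
Byte[3]=93: continuation. acc=(acc<<6)|0x13=0x13
Byte[4]=9E: continuation. acc=(acc<<6)|0x1E=0x4DE
Byte[5]=B8: continuation. acc=(acc<<6)|0x38=0x137B8
Completed: cp=U+137B8 (starts at byte 2)
Byte[6]=E2: 3-byte lead, need 2 cont bytes. acc=0x2
Byte[7]=9A: continuation. acc=(acc<<6)|0x1A=0x9A
Byte[8]=97: continuation. acc=(acc<<6)|0x17=0x2697
Completed: cp=U+2697 (starts at byte 6)
Byte[9]=D6: 2-byte lead, need 1 cont bytes. acc=0x16
Byte[10]=8F: continuation. acc=(acc<<6)|0x0F=0x58F
Completed: cp=U+058F (starts at byte 9)

Answer: 0 2 6 9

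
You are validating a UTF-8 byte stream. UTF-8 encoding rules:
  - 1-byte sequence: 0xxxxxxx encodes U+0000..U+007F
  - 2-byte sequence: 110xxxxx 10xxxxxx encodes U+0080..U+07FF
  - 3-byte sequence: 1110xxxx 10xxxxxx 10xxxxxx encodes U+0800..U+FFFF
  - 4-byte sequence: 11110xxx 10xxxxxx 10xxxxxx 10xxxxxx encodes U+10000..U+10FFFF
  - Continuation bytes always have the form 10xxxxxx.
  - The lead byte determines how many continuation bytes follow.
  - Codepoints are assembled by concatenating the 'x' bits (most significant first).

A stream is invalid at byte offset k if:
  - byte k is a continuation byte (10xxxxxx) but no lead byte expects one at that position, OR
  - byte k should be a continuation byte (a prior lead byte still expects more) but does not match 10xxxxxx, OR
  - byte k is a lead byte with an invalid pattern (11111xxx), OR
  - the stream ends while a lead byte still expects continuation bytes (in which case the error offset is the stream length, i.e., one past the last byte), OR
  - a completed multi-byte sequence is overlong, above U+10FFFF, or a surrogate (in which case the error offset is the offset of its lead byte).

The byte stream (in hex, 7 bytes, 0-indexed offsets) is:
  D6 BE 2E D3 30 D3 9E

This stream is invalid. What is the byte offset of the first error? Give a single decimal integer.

Answer: 4

Derivation:
Byte[0]=D6: 2-byte lead, need 1 cont bytes. acc=0x16
Byte[1]=BE: continuation. acc=(acc<<6)|0x3E=0x5BE
Completed: cp=U+05BE (starts at byte 0)
Byte[2]=2E: 1-byte ASCII. cp=U+002E
Byte[3]=D3: 2-byte lead, need 1 cont bytes. acc=0x13
Byte[4]=30: expected 10xxxxxx continuation. INVALID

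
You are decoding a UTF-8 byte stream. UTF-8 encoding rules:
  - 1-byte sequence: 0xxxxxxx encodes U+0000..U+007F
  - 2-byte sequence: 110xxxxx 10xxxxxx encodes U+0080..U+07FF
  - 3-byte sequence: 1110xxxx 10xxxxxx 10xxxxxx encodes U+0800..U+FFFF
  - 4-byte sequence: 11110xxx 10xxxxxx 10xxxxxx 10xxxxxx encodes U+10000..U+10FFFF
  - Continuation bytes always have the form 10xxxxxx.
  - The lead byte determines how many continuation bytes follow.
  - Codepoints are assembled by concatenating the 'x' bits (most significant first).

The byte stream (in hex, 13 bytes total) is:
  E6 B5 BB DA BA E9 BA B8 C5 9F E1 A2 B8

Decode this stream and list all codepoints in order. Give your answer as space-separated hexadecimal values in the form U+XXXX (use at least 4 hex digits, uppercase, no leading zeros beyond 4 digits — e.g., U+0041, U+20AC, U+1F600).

Answer: U+6D7B U+06BA U+9EB8 U+015F U+18B8

Derivation:
Byte[0]=E6: 3-byte lead, need 2 cont bytes. acc=0x6
Byte[1]=B5: continuation. acc=(acc<<6)|0x35=0x1B5
Byte[2]=BB: continuation. acc=(acc<<6)|0x3B=0x6D7B
Completed: cp=U+6D7B (starts at byte 0)
Byte[3]=DA: 2-byte lead, need 1 cont bytes. acc=0x1A
Byte[4]=BA: continuation. acc=(acc<<6)|0x3A=0x6BA
Completed: cp=U+06BA (starts at byte 3)
Byte[5]=E9: 3-byte lead, need 2 cont bytes. acc=0x9
Byte[6]=BA: continuation. acc=(acc<<6)|0x3A=0x27A
Byte[7]=B8: continuation. acc=(acc<<6)|0x38=0x9EB8
Completed: cp=U+9EB8 (starts at byte 5)
Byte[8]=C5: 2-byte lead, need 1 cont bytes. acc=0x5
Byte[9]=9F: continuation. acc=(acc<<6)|0x1F=0x15F
Completed: cp=U+015F (starts at byte 8)
Byte[10]=E1: 3-byte lead, need 2 cont bytes. acc=0x1
Byte[11]=A2: continuation. acc=(acc<<6)|0x22=0x62
Byte[12]=B8: continuation. acc=(acc<<6)|0x38=0x18B8
Completed: cp=U+18B8 (starts at byte 10)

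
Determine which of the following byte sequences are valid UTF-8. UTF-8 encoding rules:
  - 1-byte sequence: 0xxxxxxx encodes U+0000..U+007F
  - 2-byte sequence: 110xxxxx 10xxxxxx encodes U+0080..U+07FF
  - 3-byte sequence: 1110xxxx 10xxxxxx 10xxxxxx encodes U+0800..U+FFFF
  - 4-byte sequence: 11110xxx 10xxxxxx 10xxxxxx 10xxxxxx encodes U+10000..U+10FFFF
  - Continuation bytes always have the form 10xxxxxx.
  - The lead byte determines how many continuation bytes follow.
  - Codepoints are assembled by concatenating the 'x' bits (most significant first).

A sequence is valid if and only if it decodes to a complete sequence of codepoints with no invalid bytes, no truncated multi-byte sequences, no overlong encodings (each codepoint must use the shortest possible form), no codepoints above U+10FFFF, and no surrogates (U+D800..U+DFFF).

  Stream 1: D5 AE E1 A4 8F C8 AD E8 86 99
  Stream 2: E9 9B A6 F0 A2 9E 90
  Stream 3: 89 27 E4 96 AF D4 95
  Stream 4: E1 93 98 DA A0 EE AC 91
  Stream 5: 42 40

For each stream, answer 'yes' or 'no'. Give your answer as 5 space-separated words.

Stream 1: decodes cleanly. VALID
Stream 2: decodes cleanly. VALID
Stream 3: error at byte offset 0. INVALID
Stream 4: decodes cleanly. VALID
Stream 5: decodes cleanly. VALID

Answer: yes yes no yes yes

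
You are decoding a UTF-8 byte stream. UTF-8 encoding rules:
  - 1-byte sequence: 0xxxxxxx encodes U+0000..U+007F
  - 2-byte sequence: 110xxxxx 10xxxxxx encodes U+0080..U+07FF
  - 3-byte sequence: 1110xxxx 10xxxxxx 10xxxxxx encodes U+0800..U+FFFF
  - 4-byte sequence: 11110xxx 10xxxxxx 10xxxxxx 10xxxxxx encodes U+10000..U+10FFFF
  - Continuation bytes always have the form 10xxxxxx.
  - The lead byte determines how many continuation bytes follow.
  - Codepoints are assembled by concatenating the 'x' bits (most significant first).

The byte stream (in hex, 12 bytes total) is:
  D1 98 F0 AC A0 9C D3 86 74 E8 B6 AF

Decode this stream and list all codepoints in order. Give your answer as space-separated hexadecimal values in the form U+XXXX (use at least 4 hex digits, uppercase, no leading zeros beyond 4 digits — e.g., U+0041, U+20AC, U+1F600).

Answer: U+0458 U+2C81C U+04C6 U+0074 U+8DAF

Derivation:
Byte[0]=D1: 2-byte lead, need 1 cont bytes. acc=0x11
Byte[1]=98: continuation. acc=(acc<<6)|0x18=0x458
Completed: cp=U+0458 (starts at byte 0)
Byte[2]=F0: 4-byte lead, need 3 cont bytes. acc=0x0
Byte[3]=AC: continuation. acc=(acc<<6)|0x2C=0x2C
Byte[4]=A0: continuation. acc=(acc<<6)|0x20=0xB20
Byte[5]=9C: continuation. acc=(acc<<6)|0x1C=0x2C81C
Completed: cp=U+2C81C (starts at byte 2)
Byte[6]=D3: 2-byte lead, need 1 cont bytes. acc=0x13
Byte[7]=86: continuation. acc=(acc<<6)|0x06=0x4C6
Completed: cp=U+04C6 (starts at byte 6)
Byte[8]=74: 1-byte ASCII. cp=U+0074
Byte[9]=E8: 3-byte lead, need 2 cont bytes. acc=0x8
Byte[10]=B6: continuation. acc=(acc<<6)|0x36=0x236
Byte[11]=AF: continuation. acc=(acc<<6)|0x2F=0x8DAF
Completed: cp=U+8DAF (starts at byte 9)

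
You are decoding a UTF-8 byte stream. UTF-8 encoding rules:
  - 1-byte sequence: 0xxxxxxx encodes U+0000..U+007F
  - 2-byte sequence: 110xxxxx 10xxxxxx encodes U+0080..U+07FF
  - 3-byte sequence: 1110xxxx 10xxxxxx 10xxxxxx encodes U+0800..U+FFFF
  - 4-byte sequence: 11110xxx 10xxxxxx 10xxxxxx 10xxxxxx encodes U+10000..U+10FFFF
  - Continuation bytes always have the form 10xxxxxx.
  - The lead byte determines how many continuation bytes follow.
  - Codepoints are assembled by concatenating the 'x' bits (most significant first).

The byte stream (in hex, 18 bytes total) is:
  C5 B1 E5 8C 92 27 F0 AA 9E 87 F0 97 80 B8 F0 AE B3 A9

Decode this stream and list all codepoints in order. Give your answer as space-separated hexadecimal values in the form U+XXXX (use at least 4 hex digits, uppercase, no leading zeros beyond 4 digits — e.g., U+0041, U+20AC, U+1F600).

Answer: U+0171 U+5312 U+0027 U+2A787 U+17038 U+2ECE9

Derivation:
Byte[0]=C5: 2-byte lead, need 1 cont bytes. acc=0x5
Byte[1]=B1: continuation. acc=(acc<<6)|0x31=0x171
Completed: cp=U+0171 (starts at byte 0)
Byte[2]=E5: 3-byte lead, need 2 cont bytes. acc=0x5
Byte[3]=8C: continuation. acc=(acc<<6)|0x0C=0x14C
Byte[4]=92: continuation. acc=(acc<<6)|0x12=0x5312
Completed: cp=U+5312 (starts at byte 2)
Byte[5]=27: 1-byte ASCII. cp=U+0027
Byte[6]=F0: 4-byte lead, need 3 cont bytes. acc=0x0
Byte[7]=AA: continuation. acc=(acc<<6)|0x2A=0x2A
Byte[8]=9E: continuation. acc=(acc<<6)|0x1E=0xA9E
Byte[9]=87: continuation. acc=(acc<<6)|0x07=0x2A787
Completed: cp=U+2A787 (starts at byte 6)
Byte[10]=F0: 4-byte lead, need 3 cont bytes. acc=0x0
Byte[11]=97: continuation. acc=(acc<<6)|0x17=0x17
Byte[12]=80: continuation. acc=(acc<<6)|0x00=0x5C0
Byte[13]=B8: continuation. acc=(acc<<6)|0x38=0x17038
Completed: cp=U+17038 (starts at byte 10)
Byte[14]=F0: 4-byte lead, need 3 cont bytes. acc=0x0
Byte[15]=AE: continuation. acc=(acc<<6)|0x2E=0x2E
Byte[16]=B3: continuation. acc=(acc<<6)|0x33=0xBB3
Byte[17]=A9: continuation. acc=(acc<<6)|0x29=0x2ECE9
Completed: cp=U+2ECE9 (starts at byte 14)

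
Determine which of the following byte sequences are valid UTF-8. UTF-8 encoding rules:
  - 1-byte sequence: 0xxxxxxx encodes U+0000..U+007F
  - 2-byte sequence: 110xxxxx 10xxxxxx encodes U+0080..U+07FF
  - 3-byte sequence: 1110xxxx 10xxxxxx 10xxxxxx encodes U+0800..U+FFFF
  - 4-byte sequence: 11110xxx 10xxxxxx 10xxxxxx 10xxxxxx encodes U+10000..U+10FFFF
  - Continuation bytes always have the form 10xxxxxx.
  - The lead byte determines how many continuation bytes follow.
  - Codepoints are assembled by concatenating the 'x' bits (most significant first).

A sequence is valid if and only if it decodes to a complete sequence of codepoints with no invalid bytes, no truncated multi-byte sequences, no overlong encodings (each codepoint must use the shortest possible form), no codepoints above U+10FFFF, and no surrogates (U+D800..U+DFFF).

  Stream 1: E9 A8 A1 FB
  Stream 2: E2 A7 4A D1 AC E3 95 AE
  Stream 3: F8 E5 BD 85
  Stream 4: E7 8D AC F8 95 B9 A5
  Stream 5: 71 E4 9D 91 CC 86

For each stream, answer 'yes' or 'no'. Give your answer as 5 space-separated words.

Stream 1: error at byte offset 3. INVALID
Stream 2: error at byte offset 2. INVALID
Stream 3: error at byte offset 0. INVALID
Stream 4: error at byte offset 3. INVALID
Stream 5: decodes cleanly. VALID

Answer: no no no no yes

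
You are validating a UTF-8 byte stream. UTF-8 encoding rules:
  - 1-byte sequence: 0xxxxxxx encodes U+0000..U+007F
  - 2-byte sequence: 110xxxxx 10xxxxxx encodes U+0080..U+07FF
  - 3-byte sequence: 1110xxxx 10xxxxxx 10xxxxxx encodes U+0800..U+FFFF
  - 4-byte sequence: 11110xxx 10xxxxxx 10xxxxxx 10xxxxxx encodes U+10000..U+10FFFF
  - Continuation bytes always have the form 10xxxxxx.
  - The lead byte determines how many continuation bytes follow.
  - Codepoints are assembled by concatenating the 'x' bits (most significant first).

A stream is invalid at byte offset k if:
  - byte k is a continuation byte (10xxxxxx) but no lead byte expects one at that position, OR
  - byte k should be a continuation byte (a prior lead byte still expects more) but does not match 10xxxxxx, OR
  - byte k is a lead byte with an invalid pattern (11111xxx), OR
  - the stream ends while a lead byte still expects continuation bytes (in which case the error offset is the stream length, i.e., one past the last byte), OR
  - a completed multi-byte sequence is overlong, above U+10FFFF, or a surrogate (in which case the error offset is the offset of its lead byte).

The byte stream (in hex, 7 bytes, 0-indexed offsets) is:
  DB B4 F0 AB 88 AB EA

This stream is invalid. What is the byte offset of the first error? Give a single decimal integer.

Byte[0]=DB: 2-byte lead, need 1 cont bytes. acc=0x1B
Byte[1]=B4: continuation. acc=(acc<<6)|0x34=0x6F4
Completed: cp=U+06F4 (starts at byte 0)
Byte[2]=F0: 4-byte lead, need 3 cont bytes. acc=0x0
Byte[3]=AB: continuation. acc=(acc<<6)|0x2B=0x2B
Byte[4]=88: continuation. acc=(acc<<6)|0x08=0xAC8
Byte[5]=AB: continuation. acc=(acc<<6)|0x2B=0x2B22B
Completed: cp=U+2B22B (starts at byte 2)
Byte[6]=EA: 3-byte lead, need 2 cont bytes. acc=0xA
Byte[7]: stream ended, expected continuation. INVALID

Answer: 7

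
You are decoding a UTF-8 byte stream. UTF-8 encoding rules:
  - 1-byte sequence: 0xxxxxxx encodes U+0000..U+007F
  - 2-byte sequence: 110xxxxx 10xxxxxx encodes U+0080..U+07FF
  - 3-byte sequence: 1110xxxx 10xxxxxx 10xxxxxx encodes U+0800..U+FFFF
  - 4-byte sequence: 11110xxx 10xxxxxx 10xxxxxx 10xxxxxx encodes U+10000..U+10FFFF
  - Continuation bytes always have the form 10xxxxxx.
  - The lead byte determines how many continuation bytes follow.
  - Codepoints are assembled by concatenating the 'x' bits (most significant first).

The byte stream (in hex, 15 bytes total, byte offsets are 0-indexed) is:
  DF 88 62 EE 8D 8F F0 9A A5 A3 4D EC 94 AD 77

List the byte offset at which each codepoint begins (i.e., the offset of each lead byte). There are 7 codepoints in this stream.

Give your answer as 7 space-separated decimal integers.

Byte[0]=DF: 2-byte lead, need 1 cont bytes. acc=0x1F
Byte[1]=88: continuation. acc=(acc<<6)|0x08=0x7C8
Completed: cp=U+07C8 (starts at byte 0)
Byte[2]=62: 1-byte ASCII. cp=U+0062
Byte[3]=EE: 3-byte lead, need 2 cont bytes. acc=0xE
Byte[4]=8D: continuation. acc=(acc<<6)|0x0D=0x38D
Byte[5]=8F: continuation. acc=(acc<<6)|0x0F=0xE34F
Completed: cp=U+E34F (starts at byte 3)
Byte[6]=F0: 4-byte lead, need 3 cont bytes. acc=0x0
Byte[7]=9A: continuation. acc=(acc<<6)|0x1A=0x1A
Byte[8]=A5: continuation. acc=(acc<<6)|0x25=0x6A5
Byte[9]=A3: continuation. acc=(acc<<6)|0x23=0x1A963
Completed: cp=U+1A963 (starts at byte 6)
Byte[10]=4D: 1-byte ASCII. cp=U+004D
Byte[11]=EC: 3-byte lead, need 2 cont bytes. acc=0xC
Byte[12]=94: continuation. acc=(acc<<6)|0x14=0x314
Byte[13]=AD: continuation. acc=(acc<<6)|0x2D=0xC52D
Completed: cp=U+C52D (starts at byte 11)
Byte[14]=77: 1-byte ASCII. cp=U+0077

Answer: 0 2 3 6 10 11 14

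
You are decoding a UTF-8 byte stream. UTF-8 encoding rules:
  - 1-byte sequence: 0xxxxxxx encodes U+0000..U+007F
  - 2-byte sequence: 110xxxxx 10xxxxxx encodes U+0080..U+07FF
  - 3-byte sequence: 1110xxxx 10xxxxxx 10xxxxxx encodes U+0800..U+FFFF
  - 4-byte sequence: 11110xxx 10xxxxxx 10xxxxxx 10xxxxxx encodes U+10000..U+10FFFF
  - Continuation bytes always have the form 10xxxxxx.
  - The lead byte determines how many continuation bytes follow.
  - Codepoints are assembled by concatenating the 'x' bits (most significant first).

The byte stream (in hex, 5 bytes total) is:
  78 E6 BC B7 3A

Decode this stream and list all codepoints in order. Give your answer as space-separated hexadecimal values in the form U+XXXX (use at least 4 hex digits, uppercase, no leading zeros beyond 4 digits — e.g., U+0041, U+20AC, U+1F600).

Byte[0]=78: 1-byte ASCII. cp=U+0078
Byte[1]=E6: 3-byte lead, need 2 cont bytes. acc=0x6
Byte[2]=BC: continuation. acc=(acc<<6)|0x3C=0x1BC
Byte[3]=B7: continuation. acc=(acc<<6)|0x37=0x6F37
Completed: cp=U+6F37 (starts at byte 1)
Byte[4]=3A: 1-byte ASCII. cp=U+003A

Answer: U+0078 U+6F37 U+003A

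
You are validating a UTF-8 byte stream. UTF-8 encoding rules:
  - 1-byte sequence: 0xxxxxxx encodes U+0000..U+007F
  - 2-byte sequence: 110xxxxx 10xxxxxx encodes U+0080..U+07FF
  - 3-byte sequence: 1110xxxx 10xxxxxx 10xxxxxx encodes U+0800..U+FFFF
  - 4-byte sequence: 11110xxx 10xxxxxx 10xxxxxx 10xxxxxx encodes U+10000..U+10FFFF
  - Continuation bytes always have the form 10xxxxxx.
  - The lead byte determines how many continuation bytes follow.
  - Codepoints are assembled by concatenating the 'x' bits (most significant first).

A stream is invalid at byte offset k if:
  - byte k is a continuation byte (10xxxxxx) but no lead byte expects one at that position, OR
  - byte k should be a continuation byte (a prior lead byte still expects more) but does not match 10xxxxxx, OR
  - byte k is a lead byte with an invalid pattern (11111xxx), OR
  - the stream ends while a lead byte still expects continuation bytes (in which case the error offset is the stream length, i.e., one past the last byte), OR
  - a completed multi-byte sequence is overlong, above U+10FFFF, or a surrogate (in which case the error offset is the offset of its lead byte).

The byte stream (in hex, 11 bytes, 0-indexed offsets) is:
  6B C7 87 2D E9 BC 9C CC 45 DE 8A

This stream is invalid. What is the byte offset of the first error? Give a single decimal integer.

Answer: 8

Derivation:
Byte[0]=6B: 1-byte ASCII. cp=U+006B
Byte[1]=C7: 2-byte lead, need 1 cont bytes. acc=0x7
Byte[2]=87: continuation. acc=(acc<<6)|0x07=0x1C7
Completed: cp=U+01C7 (starts at byte 1)
Byte[3]=2D: 1-byte ASCII. cp=U+002D
Byte[4]=E9: 3-byte lead, need 2 cont bytes. acc=0x9
Byte[5]=BC: continuation. acc=(acc<<6)|0x3C=0x27C
Byte[6]=9C: continuation. acc=(acc<<6)|0x1C=0x9F1C
Completed: cp=U+9F1C (starts at byte 4)
Byte[7]=CC: 2-byte lead, need 1 cont bytes. acc=0xC
Byte[8]=45: expected 10xxxxxx continuation. INVALID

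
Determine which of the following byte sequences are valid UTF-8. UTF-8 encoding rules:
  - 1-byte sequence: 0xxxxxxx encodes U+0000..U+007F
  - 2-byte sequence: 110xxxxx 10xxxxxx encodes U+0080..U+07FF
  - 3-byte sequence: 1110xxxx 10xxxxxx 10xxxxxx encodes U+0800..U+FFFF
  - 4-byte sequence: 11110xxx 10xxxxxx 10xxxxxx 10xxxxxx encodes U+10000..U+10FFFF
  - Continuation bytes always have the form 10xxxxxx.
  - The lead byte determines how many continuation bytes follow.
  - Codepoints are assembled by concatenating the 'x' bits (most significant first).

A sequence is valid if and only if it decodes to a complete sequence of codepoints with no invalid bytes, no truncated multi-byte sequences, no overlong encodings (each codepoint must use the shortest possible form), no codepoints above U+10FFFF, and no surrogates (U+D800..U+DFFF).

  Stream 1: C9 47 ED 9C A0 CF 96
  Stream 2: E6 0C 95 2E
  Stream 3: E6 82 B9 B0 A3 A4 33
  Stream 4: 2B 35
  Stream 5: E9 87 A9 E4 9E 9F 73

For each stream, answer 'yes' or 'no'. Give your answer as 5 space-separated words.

Answer: no no no yes yes

Derivation:
Stream 1: error at byte offset 1. INVALID
Stream 2: error at byte offset 1. INVALID
Stream 3: error at byte offset 3. INVALID
Stream 4: decodes cleanly. VALID
Stream 5: decodes cleanly. VALID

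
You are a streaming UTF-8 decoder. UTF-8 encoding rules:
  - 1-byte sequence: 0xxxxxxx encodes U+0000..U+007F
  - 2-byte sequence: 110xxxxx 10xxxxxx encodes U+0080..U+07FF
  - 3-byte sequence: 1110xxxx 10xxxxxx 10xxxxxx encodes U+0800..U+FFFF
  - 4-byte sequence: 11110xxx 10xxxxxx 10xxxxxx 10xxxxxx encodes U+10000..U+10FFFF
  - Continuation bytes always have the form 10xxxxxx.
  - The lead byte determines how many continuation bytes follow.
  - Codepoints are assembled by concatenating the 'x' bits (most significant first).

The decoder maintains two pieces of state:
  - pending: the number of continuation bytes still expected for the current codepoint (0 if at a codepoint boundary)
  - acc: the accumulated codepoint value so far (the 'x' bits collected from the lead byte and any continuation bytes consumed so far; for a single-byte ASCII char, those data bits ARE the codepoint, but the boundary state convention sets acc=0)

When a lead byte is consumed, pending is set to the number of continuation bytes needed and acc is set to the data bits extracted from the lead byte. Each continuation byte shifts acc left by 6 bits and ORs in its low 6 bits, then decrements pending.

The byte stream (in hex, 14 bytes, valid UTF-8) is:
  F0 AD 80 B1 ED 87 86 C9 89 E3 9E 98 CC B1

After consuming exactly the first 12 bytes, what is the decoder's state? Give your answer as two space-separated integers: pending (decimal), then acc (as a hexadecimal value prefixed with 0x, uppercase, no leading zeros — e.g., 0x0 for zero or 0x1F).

Byte[0]=F0: 4-byte lead. pending=3, acc=0x0
Byte[1]=AD: continuation. acc=(acc<<6)|0x2D=0x2D, pending=2
Byte[2]=80: continuation. acc=(acc<<6)|0x00=0xB40, pending=1
Byte[3]=B1: continuation. acc=(acc<<6)|0x31=0x2D031, pending=0
Byte[4]=ED: 3-byte lead. pending=2, acc=0xD
Byte[5]=87: continuation. acc=(acc<<6)|0x07=0x347, pending=1
Byte[6]=86: continuation. acc=(acc<<6)|0x06=0xD1C6, pending=0
Byte[7]=C9: 2-byte lead. pending=1, acc=0x9
Byte[8]=89: continuation. acc=(acc<<6)|0x09=0x249, pending=0
Byte[9]=E3: 3-byte lead. pending=2, acc=0x3
Byte[10]=9E: continuation. acc=(acc<<6)|0x1E=0xDE, pending=1
Byte[11]=98: continuation. acc=(acc<<6)|0x18=0x3798, pending=0

Answer: 0 0x3798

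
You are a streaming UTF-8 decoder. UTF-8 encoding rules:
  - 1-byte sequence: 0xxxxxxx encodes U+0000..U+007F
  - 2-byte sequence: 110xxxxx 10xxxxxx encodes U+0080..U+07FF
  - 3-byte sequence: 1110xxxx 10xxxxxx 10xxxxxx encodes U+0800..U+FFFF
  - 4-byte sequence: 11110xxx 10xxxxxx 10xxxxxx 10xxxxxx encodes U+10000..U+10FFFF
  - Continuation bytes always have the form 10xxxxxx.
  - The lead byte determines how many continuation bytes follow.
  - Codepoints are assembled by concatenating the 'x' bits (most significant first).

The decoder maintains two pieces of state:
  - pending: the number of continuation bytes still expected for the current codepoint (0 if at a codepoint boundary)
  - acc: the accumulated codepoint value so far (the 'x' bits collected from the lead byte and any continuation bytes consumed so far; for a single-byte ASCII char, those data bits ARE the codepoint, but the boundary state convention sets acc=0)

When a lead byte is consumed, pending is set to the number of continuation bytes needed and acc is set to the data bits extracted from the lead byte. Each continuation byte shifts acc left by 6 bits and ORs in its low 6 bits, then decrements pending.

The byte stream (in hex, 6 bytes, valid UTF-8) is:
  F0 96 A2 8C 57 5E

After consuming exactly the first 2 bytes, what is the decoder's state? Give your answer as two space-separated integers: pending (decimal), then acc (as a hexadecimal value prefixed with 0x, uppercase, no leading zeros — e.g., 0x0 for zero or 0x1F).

Byte[0]=F0: 4-byte lead. pending=3, acc=0x0
Byte[1]=96: continuation. acc=(acc<<6)|0x16=0x16, pending=2

Answer: 2 0x16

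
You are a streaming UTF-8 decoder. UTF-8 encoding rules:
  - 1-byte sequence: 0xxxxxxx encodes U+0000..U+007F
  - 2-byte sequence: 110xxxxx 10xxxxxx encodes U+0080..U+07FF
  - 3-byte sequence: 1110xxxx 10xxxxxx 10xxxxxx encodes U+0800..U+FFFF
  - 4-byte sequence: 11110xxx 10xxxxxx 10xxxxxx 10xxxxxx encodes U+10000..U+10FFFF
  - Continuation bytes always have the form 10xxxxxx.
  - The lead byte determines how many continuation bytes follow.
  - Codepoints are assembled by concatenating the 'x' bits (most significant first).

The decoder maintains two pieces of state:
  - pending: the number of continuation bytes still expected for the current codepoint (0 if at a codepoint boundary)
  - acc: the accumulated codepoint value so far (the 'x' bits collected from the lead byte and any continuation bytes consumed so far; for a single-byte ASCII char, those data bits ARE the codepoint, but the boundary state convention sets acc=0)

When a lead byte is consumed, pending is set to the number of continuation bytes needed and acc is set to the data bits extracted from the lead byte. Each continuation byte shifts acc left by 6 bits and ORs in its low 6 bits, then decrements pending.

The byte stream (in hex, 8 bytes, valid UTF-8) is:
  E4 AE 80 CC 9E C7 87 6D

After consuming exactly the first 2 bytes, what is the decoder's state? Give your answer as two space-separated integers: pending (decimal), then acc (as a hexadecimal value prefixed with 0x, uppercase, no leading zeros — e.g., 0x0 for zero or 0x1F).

Answer: 1 0x12E

Derivation:
Byte[0]=E4: 3-byte lead. pending=2, acc=0x4
Byte[1]=AE: continuation. acc=(acc<<6)|0x2E=0x12E, pending=1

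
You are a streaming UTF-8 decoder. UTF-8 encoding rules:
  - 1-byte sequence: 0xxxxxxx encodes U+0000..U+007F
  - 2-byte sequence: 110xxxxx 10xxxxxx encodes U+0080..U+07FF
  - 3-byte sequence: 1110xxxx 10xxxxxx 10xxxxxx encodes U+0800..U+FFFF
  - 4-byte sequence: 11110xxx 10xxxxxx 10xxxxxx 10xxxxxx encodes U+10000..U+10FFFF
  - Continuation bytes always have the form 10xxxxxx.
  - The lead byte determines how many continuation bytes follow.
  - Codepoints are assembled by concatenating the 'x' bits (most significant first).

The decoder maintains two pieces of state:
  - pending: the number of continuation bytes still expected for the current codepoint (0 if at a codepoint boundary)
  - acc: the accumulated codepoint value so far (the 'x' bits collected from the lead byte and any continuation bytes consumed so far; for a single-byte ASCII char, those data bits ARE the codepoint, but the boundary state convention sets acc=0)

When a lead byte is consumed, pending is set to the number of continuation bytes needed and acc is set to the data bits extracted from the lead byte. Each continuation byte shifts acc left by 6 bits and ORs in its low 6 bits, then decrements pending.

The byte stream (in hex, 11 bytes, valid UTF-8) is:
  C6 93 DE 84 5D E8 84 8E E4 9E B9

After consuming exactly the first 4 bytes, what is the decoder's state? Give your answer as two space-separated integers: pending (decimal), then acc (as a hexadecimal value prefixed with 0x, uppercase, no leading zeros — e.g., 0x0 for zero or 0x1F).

Answer: 0 0x784

Derivation:
Byte[0]=C6: 2-byte lead. pending=1, acc=0x6
Byte[1]=93: continuation. acc=(acc<<6)|0x13=0x193, pending=0
Byte[2]=DE: 2-byte lead. pending=1, acc=0x1E
Byte[3]=84: continuation. acc=(acc<<6)|0x04=0x784, pending=0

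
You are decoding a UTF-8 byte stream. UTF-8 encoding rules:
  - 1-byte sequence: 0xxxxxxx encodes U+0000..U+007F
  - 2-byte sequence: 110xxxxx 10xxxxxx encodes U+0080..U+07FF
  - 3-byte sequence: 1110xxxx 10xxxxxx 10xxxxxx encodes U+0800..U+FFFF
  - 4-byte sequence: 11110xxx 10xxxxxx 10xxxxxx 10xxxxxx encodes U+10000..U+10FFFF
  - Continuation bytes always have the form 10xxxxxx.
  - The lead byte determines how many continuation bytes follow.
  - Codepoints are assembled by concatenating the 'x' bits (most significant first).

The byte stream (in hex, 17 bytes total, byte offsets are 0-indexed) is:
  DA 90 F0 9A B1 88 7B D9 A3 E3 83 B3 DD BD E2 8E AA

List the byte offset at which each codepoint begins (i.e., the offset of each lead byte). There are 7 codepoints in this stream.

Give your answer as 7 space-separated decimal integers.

Byte[0]=DA: 2-byte lead, need 1 cont bytes. acc=0x1A
Byte[1]=90: continuation. acc=(acc<<6)|0x10=0x690
Completed: cp=U+0690 (starts at byte 0)
Byte[2]=F0: 4-byte lead, need 3 cont bytes. acc=0x0
Byte[3]=9A: continuation. acc=(acc<<6)|0x1A=0x1A
Byte[4]=B1: continuation. acc=(acc<<6)|0x31=0x6B1
Byte[5]=88: continuation. acc=(acc<<6)|0x08=0x1AC48
Completed: cp=U+1AC48 (starts at byte 2)
Byte[6]=7B: 1-byte ASCII. cp=U+007B
Byte[7]=D9: 2-byte lead, need 1 cont bytes. acc=0x19
Byte[8]=A3: continuation. acc=(acc<<6)|0x23=0x663
Completed: cp=U+0663 (starts at byte 7)
Byte[9]=E3: 3-byte lead, need 2 cont bytes. acc=0x3
Byte[10]=83: continuation. acc=(acc<<6)|0x03=0xC3
Byte[11]=B3: continuation. acc=(acc<<6)|0x33=0x30F3
Completed: cp=U+30F3 (starts at byte 9)
Byte[12]=DD: 2-byte lead, need 1 cont bytes. acc=0x1D
Byte[13]=BD: continuation. acc=(acc<<6)|0x3D=0x77D
Completed: cp=U+077D (starts at byte 12)
Byte[14]=E2: 3-byte lead, need 2 cont bytes. acc=0x2
Byte[15]=8E: continuation. acc=(acc<<6)|0x0E=0x8E
Byte[16]=AA: continuation. acc=(acc<<6)|0x2A=0x23AA
Completed: cp=U+23AA (starts at byte 14)

Answer: 0 2 6 7 9 12 14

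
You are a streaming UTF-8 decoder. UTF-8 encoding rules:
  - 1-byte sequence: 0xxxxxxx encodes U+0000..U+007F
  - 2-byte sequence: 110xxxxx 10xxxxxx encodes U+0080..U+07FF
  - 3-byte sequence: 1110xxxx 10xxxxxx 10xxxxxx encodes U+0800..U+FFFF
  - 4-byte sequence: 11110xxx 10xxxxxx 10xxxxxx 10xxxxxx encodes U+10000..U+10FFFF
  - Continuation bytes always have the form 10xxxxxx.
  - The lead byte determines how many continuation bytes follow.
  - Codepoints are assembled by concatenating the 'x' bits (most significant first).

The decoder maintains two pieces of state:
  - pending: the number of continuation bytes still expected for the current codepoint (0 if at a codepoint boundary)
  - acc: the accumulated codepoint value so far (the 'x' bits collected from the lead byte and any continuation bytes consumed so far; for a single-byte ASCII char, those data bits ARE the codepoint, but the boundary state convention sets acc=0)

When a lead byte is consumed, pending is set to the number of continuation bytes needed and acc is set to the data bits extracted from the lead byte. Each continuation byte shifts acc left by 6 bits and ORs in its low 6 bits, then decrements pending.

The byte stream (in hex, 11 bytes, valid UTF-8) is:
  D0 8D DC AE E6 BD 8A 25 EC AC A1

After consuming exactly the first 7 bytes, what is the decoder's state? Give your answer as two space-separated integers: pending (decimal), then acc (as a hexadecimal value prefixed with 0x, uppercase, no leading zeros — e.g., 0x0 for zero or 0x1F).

Byte[0]=D0: 2-byte lead. pending=1, acc=0x10
Byte[1]=8D: continuation. acc=(acc<<6)|0x0D=0x40D, pending=0
Byte[2]=DC: 2-byte lead. pending=1, acc=0x1C
Byte[3]=AE: continuation. acc=(acc<<6)|0x2E=0x72E, pending=0
Byte[4]=E6: 3-byte lead. pending=2, acc=0x6
Byte[5]=BD: continuation. acc=(acc<<6)|0x3D=0x1BD, pending=1
Byte[6]=8A: continuation. acc=(acc<<6)|0x0A=0x6F4A, pending=0

Answer: 0 0x6F4A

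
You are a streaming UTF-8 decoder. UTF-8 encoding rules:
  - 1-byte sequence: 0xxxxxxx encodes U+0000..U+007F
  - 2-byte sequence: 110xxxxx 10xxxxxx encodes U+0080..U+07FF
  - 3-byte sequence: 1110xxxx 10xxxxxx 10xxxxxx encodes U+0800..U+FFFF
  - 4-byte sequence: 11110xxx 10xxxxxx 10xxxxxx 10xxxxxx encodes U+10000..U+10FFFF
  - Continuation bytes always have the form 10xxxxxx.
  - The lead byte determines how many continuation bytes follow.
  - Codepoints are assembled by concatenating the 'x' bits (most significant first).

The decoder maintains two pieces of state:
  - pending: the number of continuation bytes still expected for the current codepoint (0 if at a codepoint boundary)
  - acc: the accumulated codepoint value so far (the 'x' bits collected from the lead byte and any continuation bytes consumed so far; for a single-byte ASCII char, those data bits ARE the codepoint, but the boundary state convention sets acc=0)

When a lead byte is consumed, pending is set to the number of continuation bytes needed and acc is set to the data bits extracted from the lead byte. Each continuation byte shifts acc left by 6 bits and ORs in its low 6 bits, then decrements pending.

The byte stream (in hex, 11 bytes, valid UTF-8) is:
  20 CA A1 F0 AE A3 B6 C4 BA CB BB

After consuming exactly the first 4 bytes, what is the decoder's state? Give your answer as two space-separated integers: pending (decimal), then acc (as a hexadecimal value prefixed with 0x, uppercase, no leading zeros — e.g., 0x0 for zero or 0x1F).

Answer: 3 0x0

Derivation:
Byte[0]=20: 1-byte. pending=0, acc=0x0
Byte[1]=CA: 2-byte lead. pending=1, acc=0xA
Byte[2]=A1: continuation. acc=(acc<<6)|0x21=0x2A1, pending=0
Byte[3]=F0: 4-byte lead. pending=3, acc=0x0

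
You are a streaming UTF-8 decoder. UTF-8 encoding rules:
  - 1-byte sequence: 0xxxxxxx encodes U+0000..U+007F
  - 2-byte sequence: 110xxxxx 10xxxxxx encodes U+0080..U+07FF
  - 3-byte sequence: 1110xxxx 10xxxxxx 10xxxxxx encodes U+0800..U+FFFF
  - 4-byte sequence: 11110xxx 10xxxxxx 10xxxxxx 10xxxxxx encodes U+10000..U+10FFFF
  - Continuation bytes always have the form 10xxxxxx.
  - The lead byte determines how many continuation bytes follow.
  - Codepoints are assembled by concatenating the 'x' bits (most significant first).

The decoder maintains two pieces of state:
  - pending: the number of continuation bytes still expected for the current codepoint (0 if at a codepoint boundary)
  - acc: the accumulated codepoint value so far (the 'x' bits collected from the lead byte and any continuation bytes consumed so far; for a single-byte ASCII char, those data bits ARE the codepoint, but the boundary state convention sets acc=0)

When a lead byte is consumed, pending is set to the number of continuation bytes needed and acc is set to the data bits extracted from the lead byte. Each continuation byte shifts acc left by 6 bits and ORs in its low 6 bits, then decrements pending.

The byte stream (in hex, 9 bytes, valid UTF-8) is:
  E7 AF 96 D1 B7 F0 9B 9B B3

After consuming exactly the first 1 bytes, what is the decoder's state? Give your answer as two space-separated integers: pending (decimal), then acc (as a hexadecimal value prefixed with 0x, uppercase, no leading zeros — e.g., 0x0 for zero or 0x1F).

Answer: 2 0x7

Derivation:
Byte[0]=E7: 3-byte lead. pending=2, acc=0x7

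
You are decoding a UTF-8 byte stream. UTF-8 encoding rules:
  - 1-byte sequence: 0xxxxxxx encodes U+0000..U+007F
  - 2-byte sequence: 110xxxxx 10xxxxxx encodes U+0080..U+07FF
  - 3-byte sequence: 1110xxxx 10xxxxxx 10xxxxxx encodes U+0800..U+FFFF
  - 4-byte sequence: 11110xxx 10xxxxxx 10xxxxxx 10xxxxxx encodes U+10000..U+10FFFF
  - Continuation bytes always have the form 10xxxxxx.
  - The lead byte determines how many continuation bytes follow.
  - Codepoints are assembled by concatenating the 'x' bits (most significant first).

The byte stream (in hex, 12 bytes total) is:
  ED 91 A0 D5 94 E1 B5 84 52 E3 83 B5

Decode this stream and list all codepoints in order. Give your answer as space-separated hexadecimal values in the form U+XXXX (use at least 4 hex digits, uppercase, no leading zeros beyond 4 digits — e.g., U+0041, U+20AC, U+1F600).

Answer: U+D460 U+0554 U+1D44 U+0052 U+30F5

Derivation:
Byte[0]=ED: 3-byte lead, need 2 cont bytes. acc=0xD
Byte[1]=91: continuation. acc=(acc<<6)|0x11=0x351
Byte[2]=A0: continuation. acc=(acc<<6)|0x20=0xD460
Completed: cp=U+D460 (starts at byte 0)
Byte[3]=D5: 2-byte lead, need 1 cont bytes. acc=0x15
Byte[4]=94: continuation. acc=(acc<<6)|0x14=0x554
Completed: cp=U+0554 (starts at byte 3)
Byte[5]=E1: 3-byte lead, need 2 cont bytes. acc=0x1
Byte[6]=B5: continuation. acc=(acc<<6)|0x35=0x75
Byte[7]=84: continuation. acc=(acc<<6)|0x04=0x1D44
Completed: cp=U+1D44 (starts at byte 5)
Byte[8]=52: 1-byte ASCII. cp=U+0052
Byte[9]=E3: 3-byte lead, need 2 cont bytes. acc=0x3
Byte[10]=83: continuation. acc=(acc<<6)|0x03=0xC3
Byte[11]=B5: continuation. acc=(acc<<6)|0x35=0x30F5
Completed: cp=U+30F5 (starts at byte 9)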